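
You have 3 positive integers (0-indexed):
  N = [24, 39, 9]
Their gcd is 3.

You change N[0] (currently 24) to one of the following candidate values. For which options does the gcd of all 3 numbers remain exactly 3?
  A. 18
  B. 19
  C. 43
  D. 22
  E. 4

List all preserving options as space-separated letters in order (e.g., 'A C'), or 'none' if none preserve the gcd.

Answer: A

Derivation:
Old gcd = 3; gcd of others (without N[0]) = 3
New gcd for candidate v: gcd(3, v). Preserves old gcd iff gcd(3, v) = 3.
  Option A: v=18, gcd(3,18)=3 -> preserves
  Option B: v=19, gcd(3,19)=1 -> changes
  Option C: v=43, gcd(3,43)=1 -> changes
  Option D: v=22, gcd(3,22)=1 -> changes
  Option E: v=4, gcd(3,4)=1 -> changes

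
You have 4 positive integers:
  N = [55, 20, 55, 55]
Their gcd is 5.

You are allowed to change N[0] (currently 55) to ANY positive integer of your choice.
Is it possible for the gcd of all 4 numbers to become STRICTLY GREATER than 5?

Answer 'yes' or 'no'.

Current gcd = 5
gcd of all OTHER numbers (without N[0]=55): gcd([20, 55, 55]) = 5
The new gcd after any change is gcd(5, new_value).
This can be at most 5.
Since 5 = old gcd 5, the gcd can only stay the same or decrease.

Answer: no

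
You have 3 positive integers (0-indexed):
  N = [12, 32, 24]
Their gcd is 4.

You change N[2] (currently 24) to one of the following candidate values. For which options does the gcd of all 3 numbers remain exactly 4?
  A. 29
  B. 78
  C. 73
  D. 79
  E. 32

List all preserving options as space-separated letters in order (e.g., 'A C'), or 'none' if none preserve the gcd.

Old gcd = 4; gcd of others (without N[2]) = 4
New gcd for candidate v: gcd(4, v). Preserves old gcd iff gcd(4, v) = 4.
  Option A: v=29, gcd(4,29)=1 -> changes
  Option B: v=78, gcd(4,78)=2 -> changes
  Option C: v=73, gcd(4,73)=1 -> changes
  Option D: v=79, gcd(4,79)=1 -> changes
  Option E: v=32, gcd(4,32)=4 -> preserves

Answer: E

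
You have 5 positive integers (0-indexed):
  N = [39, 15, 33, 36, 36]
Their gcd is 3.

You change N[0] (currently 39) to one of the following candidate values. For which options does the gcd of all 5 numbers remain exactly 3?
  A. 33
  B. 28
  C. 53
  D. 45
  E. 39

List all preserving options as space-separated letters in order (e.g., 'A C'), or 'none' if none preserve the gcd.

Answer: A D E

Derivation:
Old gcd = 3; gcd of others (without N[0]) = 3
New gcd for candidate v: gcd(3, v). Preserves old gcd iff gcd(3, v) = 3.
  Option A: v=33, gcd(3,33)=3 -> preserves
  Option B: v=28, gcd(3,28)=1 -> changes
  Option C: v=53, gcd(3,53)=1 -> changes
  Option D: v=45, gcd(3,45)=3 -> preserves
  Option E: v=39, gcd(3,39)=3 -> preserves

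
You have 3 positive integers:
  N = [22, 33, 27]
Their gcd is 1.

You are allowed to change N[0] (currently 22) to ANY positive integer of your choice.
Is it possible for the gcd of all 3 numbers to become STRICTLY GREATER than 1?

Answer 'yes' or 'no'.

Current gcd = 1
gcd of all OTHER numbers (without N[0]=22): gcd([33, 27]) = 3
The new gcd after any change is gcd(3, new_value).
This can be at most 3.
Since 3 > old gcd 1, the gcd CAN increase (e.g., set N[0] = 3).

Answer: yes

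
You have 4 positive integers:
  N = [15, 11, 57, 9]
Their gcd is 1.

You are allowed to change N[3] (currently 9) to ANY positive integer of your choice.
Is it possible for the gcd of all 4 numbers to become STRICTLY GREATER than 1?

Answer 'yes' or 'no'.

Current gcd = 1
gcd of all OTHER numbers (without N[3]=9): gcd([15, 11, 57]) = 1
The new gcd after any change is gcd(1, new_value).
This can be at most 1.
Since 1 = old gcd 1, the gcd can only stay the same or decrease.

Answer: no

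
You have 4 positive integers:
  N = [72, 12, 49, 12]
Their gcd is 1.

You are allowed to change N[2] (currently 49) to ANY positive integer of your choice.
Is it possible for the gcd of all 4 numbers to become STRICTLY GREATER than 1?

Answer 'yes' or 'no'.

Answer: yes

Derivation:
Current gcd = 1
gcd of all OTHER numbers (without N[2]=49): gcd([72, 12, 12]) = 12
The new gcd after any change is gcd(12, new_value).
This can be at most 12.
Since 12 > old gcd 1, the gcd CAN increase (e.g., set N[2] = 12).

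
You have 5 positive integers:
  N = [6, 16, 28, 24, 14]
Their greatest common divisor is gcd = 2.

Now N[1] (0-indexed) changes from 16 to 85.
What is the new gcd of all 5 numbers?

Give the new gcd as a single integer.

Answer: 1

Derivation:
Numbers: [6, 16, 28, 24, 14], gcd = 2
Change: index 1, 16 -> 85
gcd of the OTHER numbers (without index 1): gcd([6, 28, 24, 14]) = 2
New gcd = gcd(g_others, new_val) = gcd(2, 85) = 1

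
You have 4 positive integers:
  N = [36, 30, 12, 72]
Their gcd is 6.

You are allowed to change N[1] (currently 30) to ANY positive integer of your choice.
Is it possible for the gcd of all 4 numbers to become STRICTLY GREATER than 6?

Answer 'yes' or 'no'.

Current gcd = 6
gcd of all OTHER numbers (without N[1]=30): gcd([36, 12, 72]) = 12
The new gcd after any change is gcd(12, new_value).
This can be at most 12.
Since 12 > old gcd 6, the gcd CAN increase (e.g., set N[1] = 12).

Answer: yes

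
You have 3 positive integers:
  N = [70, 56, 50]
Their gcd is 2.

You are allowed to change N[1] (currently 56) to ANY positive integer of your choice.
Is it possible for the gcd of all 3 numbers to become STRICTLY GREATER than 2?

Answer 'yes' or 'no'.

Current gcd = 2
gcd of all OTHER numbers (without N[1]=56): gcd([70, 50]) = 10
The new gcd after any change is gcd(10, new_value).
This can be at most 10.
Since 10 > old gcd 2, the gcd CAN increase (e.g., set N[1] = 10).

Answer: yes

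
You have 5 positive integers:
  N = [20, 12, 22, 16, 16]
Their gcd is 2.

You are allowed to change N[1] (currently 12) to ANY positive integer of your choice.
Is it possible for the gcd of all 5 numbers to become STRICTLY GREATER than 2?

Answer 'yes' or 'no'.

Answer: no

Derivation:
Current gcd = 2
gcd of all OTHER numbers (without N[1]=12): gcd([20, 22, 16, 16]) = 2
The new gcd after any change is gcd(2, new_value).
This can be at most 2.
Since 2 = old gcd 2, the gcd can only stay the same or decrease.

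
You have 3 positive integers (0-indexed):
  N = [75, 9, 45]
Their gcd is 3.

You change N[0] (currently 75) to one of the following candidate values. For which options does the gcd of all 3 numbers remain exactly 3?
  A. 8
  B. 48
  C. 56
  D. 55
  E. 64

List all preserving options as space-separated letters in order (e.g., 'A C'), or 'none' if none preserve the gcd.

Answer: B

Derivation:
Old gcd = 3; gcd of others (without N[0]) = 9
New gcd for candidate v: gcd(9, v). Preserves old gcd iff gcd(9, v) = 3.
  Option A: v=8, gcd(9,8)=1 -> changes
  Option B: v=48, gcd(9,48)=3 -> preserves
  Option C: v=56, gcd(9,56)=1 -> changes
  Option D: v=55, gcd(9,55)=1 -> changes
  Option E: v=64, gcd(9,64)=1 -> changes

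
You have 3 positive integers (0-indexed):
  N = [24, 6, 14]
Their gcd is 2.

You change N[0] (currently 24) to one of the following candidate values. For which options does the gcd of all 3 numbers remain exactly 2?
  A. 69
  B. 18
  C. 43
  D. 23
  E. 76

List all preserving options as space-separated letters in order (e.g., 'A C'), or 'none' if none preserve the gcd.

Old gcd = 2; gcd of others (without N[0]) = 2
New gcd for candidate v: gcd(2, v). Preserves old gcd iff gcd(2, v) = 2.
  Option A: v=69, gcd(2,69)=1 -> changes
  Option B: v=18, gcd(2,18)=2 -> preserves
  Option C: v=43, gcd(2,43)=1 -> changes
  Option D: v=23, gcd(2,23)=1 -> changes
  Option E: v=76, gcd(2,76)=2 -> preserves

Answer: B E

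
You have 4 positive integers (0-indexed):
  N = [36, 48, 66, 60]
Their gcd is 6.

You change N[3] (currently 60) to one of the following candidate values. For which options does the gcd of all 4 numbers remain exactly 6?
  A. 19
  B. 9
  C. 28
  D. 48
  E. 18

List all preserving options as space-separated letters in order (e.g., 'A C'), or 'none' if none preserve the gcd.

Old gcd = 6; gcd of others (without N[3]) = 6
New gcd for candidate v: gcd(6, v). Preserves old gcd iff gcd(6, v) = 6.
  Option A: v=19, gcd(6,19)=1 -> changes
  Option B: v=9, gcd(6,9)=3 -> changes
  Option C: v=28, gcd(6,28)=2 -> changes
  Option D: v=48, gcd(6,48)=6 -> preserves
  Option E: v=18, gcd(6,18)=6 -> preserves

Answer: D E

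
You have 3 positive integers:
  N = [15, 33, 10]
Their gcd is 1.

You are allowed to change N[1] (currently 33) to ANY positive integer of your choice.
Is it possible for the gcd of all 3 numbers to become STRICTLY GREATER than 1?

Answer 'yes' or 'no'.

Current gcd = 1
gcd of all OTHER numbers (without N[1]=33): gcd([15, 10]) = 5
The new gcd after any change is gcd(5, new_value).
This can be at most 5.
Since 5 > old gcd 1, the gcd CAN increase (e.g., set N[1] = 5).

Answer: yes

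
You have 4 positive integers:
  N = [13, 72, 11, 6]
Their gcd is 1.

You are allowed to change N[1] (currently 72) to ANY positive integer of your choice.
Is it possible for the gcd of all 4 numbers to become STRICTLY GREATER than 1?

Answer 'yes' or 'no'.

Current gcd = 1
gcd of all OTHER numbers (without N[1]=72): gcd([13, 11, 6]) = 1
The new gcd after any change is gcd(1, new_value).
This can be at most 1.
Since 1 = old gcd 1, the gcd can only stay the same or decrease.

Answer: no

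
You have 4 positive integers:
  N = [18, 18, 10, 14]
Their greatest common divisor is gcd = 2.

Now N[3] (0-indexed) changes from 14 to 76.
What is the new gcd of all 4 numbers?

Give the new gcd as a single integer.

Answer: 2

Derivation:
Numbers: [18, 18, 10, 14], gcd = 2
Change: index 3, 14 -> 76
gcd of the OTHER numbers (without index 3): gcd([18, 18, 10]) = 2
New gcd = gcd(g_others, new_val) = gcd(2, 76) = 2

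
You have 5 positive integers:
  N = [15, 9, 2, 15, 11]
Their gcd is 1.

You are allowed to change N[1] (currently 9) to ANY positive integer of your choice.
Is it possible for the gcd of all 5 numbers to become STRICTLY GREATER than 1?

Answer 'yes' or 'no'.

Answer: no

Derivation:
Current gcd = 1
gcd of all OTHER numbers (without N[1]=9): gcd([15, 2, 15, 11]) = 1
The new gcd after any change is gcd(1, new_value).
This can be at most 1.
Since 1 = old gcd 1, the gcd can only stay the same or decrease.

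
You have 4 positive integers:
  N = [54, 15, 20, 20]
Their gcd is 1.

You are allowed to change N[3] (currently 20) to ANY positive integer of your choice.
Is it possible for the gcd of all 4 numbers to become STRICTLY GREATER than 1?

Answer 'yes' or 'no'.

Current gcd = 1
gcd of all OTHER numbers (without N[3]=20): gcd([54, 15, 20]) = 1
The new gcd after any change is gcd(1, new_value).
This can be at most 1.
Since 1 = old gcd 1, the gcd can only stay the same or decrease.

Answer: no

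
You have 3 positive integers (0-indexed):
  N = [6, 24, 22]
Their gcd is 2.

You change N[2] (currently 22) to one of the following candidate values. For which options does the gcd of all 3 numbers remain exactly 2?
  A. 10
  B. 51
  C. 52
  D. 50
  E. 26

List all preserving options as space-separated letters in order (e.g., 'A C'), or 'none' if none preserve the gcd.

Old gcd = 2; gcd of others (without N[2]) = 6
New gcd for candidate v: gcd(6, v). Preserves old gcd iff gcd(6, v) = 2.
  Option A: v=10, gcd(6,10)=2 -> preserves
  Option B: v=51, gcd(6,51)=3 -> changes
  Option C: v=52, gcd(6,52)=2 -> preserves
  Option D: v=50, gcd(6,50)=2 -> preserves
  Option E: v=26, gcd(6,26)=2 -> preserves

Answer: A C D E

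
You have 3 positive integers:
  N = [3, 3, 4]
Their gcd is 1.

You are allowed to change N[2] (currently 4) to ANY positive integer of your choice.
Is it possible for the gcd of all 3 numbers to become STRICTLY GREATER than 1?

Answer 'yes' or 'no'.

Current gcd = 1
gcd of all OTHER numbers (without N[2]=4): gcd([3, 3]) = 3
The new gcd after any change is gcd(3, new_value).
This can be at most 3.
Since 3 > old gcd 1, the gcd CAN increase (e.g., set N[2] = 3).

Answer: yes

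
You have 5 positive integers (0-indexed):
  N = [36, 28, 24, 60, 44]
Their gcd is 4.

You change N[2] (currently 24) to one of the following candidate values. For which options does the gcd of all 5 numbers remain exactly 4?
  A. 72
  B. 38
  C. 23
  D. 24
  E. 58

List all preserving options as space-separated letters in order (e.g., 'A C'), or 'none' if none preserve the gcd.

Old gcd = 4; gcd of others (without N[2]) = 4
New gcd for candidate v: gcd(4, v). Preserves old gcd iff gcd(4, v) = 4.
  Option A: v=72, gcd(4,72)=4 -> preserves
  Option B: v=38, gcd(4,38)=2 -> changes
  Option C: v=23, gcd(4,23)=1 -> changes
  Option D: v=24, gcd(4,24)=4 -> preserves
  Option E: v=58, gcd(4,58)=2 -> changes

Answer: A D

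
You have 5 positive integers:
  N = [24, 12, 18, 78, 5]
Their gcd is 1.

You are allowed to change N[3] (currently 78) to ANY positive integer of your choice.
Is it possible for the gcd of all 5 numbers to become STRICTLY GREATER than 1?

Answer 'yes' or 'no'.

Answer: no

Derivation:
Current gcd = 1
gcd of all OTHER numbers (without N[3]=78): gcd([24, 12, 18, 5]) = 1
The new gcd after any change is gcd(1, new_value).
This can be at most 1.
Since 1 = old gcd 1, the gcd can only stay the same or decrease.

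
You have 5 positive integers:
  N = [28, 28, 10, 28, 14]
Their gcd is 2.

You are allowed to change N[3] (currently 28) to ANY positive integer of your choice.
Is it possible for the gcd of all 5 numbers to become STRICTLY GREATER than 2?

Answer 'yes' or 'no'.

Answer: no

Derivation:
Current gcd = 2
gcd of all OTHER numbers (without N[3]=28): gcd([28, 28, 10, 14]) = 2
The new gcd after any change is gcd(2, new_value).
This can be at most 2.
Since 2 = old gcd 2, the gcd can only stay the same or decrease.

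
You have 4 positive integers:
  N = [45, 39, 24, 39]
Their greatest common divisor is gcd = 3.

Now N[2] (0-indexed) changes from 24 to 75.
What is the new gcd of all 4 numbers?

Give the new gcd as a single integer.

Answer: 3

Derivation:
Numbers: [45, 39, 24, 39], gcd = 3
Change: index 2, 24 -> 75
gcd of the OTHER numbers (without index 2): gcd([45, 39, 39]) = 3
New gcd = gcd(g_others, new_val) = gcd(3, 75) = 3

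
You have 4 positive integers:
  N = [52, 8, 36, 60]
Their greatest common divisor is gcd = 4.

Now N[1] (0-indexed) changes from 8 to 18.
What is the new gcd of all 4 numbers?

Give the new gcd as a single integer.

Numbers: [52, 8, 36, 60], gcd = 4
Change: index 1, 8 -> 18
gcd of the OTHER numbers (without index 1): gcd([52, 36, 60]) = 4
New gcd = gcd(g_others, new_val) = gcd(4, 18) = 2

Answer: 2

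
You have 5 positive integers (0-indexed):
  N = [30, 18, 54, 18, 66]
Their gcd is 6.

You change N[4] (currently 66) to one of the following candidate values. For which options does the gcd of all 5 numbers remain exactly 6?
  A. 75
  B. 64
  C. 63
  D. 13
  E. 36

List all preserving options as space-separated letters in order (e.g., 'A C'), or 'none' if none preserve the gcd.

Old gcd = 6; gcd of others (without N[4]) = 6
New gcd for candidate v: gcd(6, v). Preserves old gcd iff gcd(6, v) = 6.
  Option A: v=75, gcd(6,75)=3 -> changes
  Option B: v=64, gcd(6,64)=2 -> changes
  Option C: v=63, gcd(6,63)=3 -> changes
  Option D: v=13, gcd(6,13)=1 -> changes
  Option E: v=36, gcd(6,36)=6 -> preserves

Answer: E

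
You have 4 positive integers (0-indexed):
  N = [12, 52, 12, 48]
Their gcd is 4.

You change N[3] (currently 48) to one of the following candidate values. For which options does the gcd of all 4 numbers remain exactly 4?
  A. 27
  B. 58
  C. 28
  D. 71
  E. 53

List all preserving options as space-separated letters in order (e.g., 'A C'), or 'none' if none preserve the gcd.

Old gcd = 4; gcd of others (without N[3]) = 4
New gcd for candidate v: gcd(4, v). Preserves old gcd iff gcd(4, v) = 4.
  Option A: v=27, gcd(4,27)=1 -> changes
  Option B: v=58, gcd(4,58)=2 -> changes
  Option C: v=28, gcd(4,28)=4 -> preserves
  Option D: v=71, gcd(4,71)=1 -> changes
  Option E: v=53, gcd(4,53)=1 -> changes

Answer: C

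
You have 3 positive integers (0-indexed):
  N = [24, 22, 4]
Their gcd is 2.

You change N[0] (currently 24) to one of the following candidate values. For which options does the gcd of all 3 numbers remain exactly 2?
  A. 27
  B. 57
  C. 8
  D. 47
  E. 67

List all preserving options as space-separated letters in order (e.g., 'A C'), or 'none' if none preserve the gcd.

Old gcd = 2; gcd of others (without N[0]) = 2
New gcd for candidate v: gcd(2, v). Preserves old gcd iff gcd(2, v) = 2.
  Option A: v=27, gcd(2,27)=1 -> changes
  Option B: v=57, gcd(2,57)=1 -> changes
  Option C: v=8, gcd(2,8)=2 -> preserves
  Option D: v=47, gcd(2,47)=1 -> changes
  Option E: v=67, gcd(2,67)=1 -> changes

Answer: C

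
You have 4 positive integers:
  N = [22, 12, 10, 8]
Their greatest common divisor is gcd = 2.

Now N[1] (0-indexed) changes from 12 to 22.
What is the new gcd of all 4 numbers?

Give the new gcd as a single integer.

Answer: 2

Derivation:
Numbers: [22, 12, 10, 8], gcd = 2
Change: index 1, 12 -> 22
gcd of the OTHER numbers (without index 1): gcd([22, 10, 8]) = 2
New gcd = gcd(g_others, new_val) = gcd(2, 22) = 2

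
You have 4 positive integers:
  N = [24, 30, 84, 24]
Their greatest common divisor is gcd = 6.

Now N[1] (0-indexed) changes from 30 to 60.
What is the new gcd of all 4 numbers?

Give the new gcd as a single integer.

Answer: 12

Derivation:
Numbers: [24, 30, 84, 24], gcd = 6
Change: index 1, 30 -> 60
gcd of the OTHER numbers (without index 1): gcd([24, 84, 24]) = 12
New gcd = gcd(g_others, new_val) = gcd(12, 60) = 12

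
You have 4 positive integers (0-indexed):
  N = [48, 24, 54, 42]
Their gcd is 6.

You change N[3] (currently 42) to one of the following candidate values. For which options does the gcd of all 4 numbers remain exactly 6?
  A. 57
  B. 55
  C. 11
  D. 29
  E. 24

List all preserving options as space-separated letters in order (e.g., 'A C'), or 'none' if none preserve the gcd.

Old gcd = 6; gcd of others (without N[3]) = 6
New gcd for candidate v: gcd(6, v). Preserves old gcd iff gcd(6, v) = 6.
  Option A: v=57, gcd(6,57)=3 -> changes
  Option B: v=55, gcd(6,55)=1 -> changes
  Option C: v=11, gcd(6,11)=1 -> changes
  Option D: v=29, gcd(6,29)=1 -> changes
  Option E: v=24, gcd(6,24)=6 -> preserves

Answer: E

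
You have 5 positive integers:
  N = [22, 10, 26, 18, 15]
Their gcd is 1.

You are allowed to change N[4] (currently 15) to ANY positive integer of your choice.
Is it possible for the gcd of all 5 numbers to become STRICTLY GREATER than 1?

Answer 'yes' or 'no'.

Answer: yes

Derivation:
Current gcd = 1
gcd of all OTHER numbers (without N[4]=15): gcd([22, 10, 26, 18]) = 2
The new gcd after any change is gcd(2, new_value).
This can be at most 2.
Since 2 > old gcd 1, the gcd CAN increase (e.g., set N[4] = 2).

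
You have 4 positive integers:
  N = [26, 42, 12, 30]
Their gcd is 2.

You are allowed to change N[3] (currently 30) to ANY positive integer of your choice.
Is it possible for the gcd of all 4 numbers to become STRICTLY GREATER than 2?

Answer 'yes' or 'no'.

Current gcd = 2
gcd of all OTHER numbers (without N[3]=30): gcd([26, 42, 12]) = 2
The new gcd after any change is gcd(2, new_value).
This can be at most 2.
Since 2 = old gcd 2, the gcd can only stay the same or decrease.

Answer: no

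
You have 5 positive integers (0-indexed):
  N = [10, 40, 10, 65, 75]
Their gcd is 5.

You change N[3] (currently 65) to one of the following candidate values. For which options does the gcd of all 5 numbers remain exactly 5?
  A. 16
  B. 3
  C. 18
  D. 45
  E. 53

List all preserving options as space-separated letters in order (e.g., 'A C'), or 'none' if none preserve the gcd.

Old gcd = 5; gcd of others (without N[3]) = 5
New gcd for candidate v: gcd(5, v). Preserves old gcd iff gcd(5, v) = 5.
  Option A: v=16, gcd(5,16)=1 -> changes
  Option B: v=3, gcd(5,3)=1 -> changes
  Option C: v=18, gcd(5,18)=1 -> changes
  Option D: v=45, gcd(5,45)=5 -> preserves
  Option E: v=53, gcd(5,53)=1 -> changes

Answer: D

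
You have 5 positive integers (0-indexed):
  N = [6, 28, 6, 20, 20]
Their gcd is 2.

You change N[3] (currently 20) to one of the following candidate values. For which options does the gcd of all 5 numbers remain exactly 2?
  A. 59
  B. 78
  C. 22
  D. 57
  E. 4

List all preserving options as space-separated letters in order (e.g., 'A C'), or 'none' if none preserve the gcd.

Old gcd = 2; gcd of others (without N[3]) = 2
New gcd for candidate v: gcd(2, v). Preserves old gcd iff gcd(2, v) = 2.
  Option A: v=59, gcd(2,59)=1 -> changes
  Option B: v=78, gcd(2,78)=2 -> preserves
  Option C: v=22, gcd(2,22)=2 -> preserves
  Option D: v=57, gcd(2,57)=1 -> changes
  Option E: v=4, gcd(2,4)=2 -> preserves

Answer: B C E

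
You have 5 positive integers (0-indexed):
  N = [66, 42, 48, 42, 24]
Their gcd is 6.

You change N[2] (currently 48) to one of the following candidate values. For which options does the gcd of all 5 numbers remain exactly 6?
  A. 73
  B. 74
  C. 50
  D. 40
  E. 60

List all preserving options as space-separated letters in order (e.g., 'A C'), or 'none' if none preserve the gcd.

Answer: E

Derivation:
Old gcd = 6; gcd of others (without N[2]) = 6
New gcd for candidate v: gcd(6, v). Preserves old gcd iff gcd(6, v) = 6.
  Option A: v=73, gcd(6,73)=1 -> changes
  Option B: v=74, gcd(6,74)=2 -> changes
  Option C: v=50, gcd(6,50)=2 -> changes
  Option D: v=40, gcd(6,40)=2 -> changes
  Option E: v=60, gcd(6,60)=6 -> preserves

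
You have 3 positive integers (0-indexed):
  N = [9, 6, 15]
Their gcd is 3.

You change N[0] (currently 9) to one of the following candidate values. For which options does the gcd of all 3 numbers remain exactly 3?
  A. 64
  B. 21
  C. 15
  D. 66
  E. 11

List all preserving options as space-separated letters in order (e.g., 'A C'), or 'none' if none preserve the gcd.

Old gcd = 3; gcd of others (without N[0]) = 3
New gcd for candidate v: gcd(3, v). Preserves old gcd iff gcd(3, v) = 3.
  Option A: v=64, gcd(3,64)=1 -> changes
  Option B: v=21, gcd(3,21)=3 -> preserves
  Option C: v=15, gcd(3,15)=3 -> preserves
  Option D: v=66, gcd(3,66)=3 -> preserves
  Option E: v=11, gcd(3,11)=1 -> changes

Answer: B C D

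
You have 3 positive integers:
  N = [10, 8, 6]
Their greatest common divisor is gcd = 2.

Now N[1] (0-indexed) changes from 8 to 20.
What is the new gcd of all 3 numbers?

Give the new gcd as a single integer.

Numbers: [10, 8, 6], gcd = 2
Change: index 1, 8 -> 20
gcd of the OTHER numbers (without index 1): gcd([10, 6]) = 2
New gcd = gcd(g_others, new_val) = gcd(2, 20) = 2

Answer: 2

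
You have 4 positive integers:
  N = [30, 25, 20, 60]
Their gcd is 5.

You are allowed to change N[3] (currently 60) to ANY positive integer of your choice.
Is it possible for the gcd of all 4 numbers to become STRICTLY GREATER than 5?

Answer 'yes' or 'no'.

Answer: no

Derivation:
Current gcd = 5
gcd of all OTHER numbers (without N[3]=60): gcd([30, 25, 20]) = 5
The new gcd after any change is gcd(5, new_value).
This can be at most 5.
Since 5 = old gcd 5, the gcd can only stay the same or decrease.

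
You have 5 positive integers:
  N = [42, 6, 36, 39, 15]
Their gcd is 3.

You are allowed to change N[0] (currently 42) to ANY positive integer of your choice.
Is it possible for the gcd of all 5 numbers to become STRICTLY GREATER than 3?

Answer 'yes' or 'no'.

Current gcd = 3
gcd of all OTHER numbers (without N[0]=42): gcd([6, 36, 39, 15]) = 3
The new gcd after any change is gcd(3, new_value).
This can be at most 3.
Since 3 = old gcd 3, the gcd can only stay the same or decrease.

Answer: no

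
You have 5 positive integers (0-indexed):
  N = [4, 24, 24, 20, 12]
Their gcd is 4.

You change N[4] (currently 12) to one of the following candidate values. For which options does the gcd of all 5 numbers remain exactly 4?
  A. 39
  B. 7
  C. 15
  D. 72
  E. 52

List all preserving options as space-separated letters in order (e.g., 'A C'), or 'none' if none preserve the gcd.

Old gcd = 4; gcd of others (without N[4]) = 4
New gcd for candidate v: gcd(4, v). Preserves old gcd iff gcd(4, v) = 4.
  Option A: v=39, gcd(4,39)=1 -> changes
  Option B: v=7, gcd(4,7)=1 -> changes
  Option C: v=15, gcd(4,15)=1 -> changes
  Option D: v=72, gcd(4,72)=4 -> preserves
  Option E: v=52, gcd(4,52)=4 -> preserves

Answer: D E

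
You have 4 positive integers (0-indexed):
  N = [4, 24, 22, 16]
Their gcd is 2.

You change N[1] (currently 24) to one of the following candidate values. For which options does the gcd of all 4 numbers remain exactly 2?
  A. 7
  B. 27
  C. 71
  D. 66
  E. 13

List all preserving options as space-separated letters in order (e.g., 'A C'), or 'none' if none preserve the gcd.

Answer: D

Derivation:
Old gcd = 2; gcd of others (without N[1]) = 2
New gcd for candidate v: gcd(2, v). Preserves old gcd iff gcd(2, v) = 2.
  Option A: v=7, gcd(2,7)=1 -> changes
  Option B: v=27, gcd(2,27)=1 -> changes
  Option C: v=71, gcd(2,71)=1 -> changes
  Option D: v=66, gcd(2,66)=2 -> preserves
  Option E: v=13, gcd(2,13)=1 -> changes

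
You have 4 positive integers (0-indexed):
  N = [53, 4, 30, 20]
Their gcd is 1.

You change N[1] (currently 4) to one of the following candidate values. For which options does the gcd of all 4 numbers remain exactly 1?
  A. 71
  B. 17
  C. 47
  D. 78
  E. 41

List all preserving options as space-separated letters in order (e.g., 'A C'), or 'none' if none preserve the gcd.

Old gcd = 1; gcd of others (without N[1]) = 1
New gcd for candidate v: gcd(1, v). Preserves old gcd iff gcd(1, v) = 1.
  Option A: v=71, gcd(1,71)=1 -> preserves
  Option B: v=17, gcd(1,17)=1 -> preserves
  Option C: v=47, gcd(1,47)=1 -> preserves
  Option D: v=78, gcd(1,78)=1 -> preserves
  Option E: v=41, gcd(1,41)=1 -> preserves

Answer: A B C D E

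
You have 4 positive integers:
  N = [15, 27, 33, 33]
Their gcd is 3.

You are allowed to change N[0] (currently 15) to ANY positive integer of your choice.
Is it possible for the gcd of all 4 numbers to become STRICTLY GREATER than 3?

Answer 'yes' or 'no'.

Current gcd = 3
gcd of all OTHER numbers (without N[0]=15): gcd([27, 33, 33]) = 3
The new gcd after any change is gcd(3, new_value).
This can be at most 3.
Since 3 = old gcd 3, the gcd can only stay the same or decrease.

Answer: no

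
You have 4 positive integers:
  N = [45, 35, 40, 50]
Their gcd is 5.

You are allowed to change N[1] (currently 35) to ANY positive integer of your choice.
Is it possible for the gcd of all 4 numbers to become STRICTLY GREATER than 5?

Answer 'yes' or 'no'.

Answer: no

Derivation:
Current gcd = 5
gcd of all OTHER numbers (without N[1]=35): gcd([45, 40, 50]) = 5
The new gcd after any change is gcd(5, new_value).
This can be at most 5.
Since 5 = old gcd 5, the gcd can only stay the same or decrease.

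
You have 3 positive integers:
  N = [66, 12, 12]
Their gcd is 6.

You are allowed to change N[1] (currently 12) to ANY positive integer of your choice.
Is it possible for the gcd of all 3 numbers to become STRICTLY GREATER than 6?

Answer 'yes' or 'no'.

Current gcd = 6
gcd of all OTHER numbers (without N[1]=12): gcd([66, 12]) = 6
The new gcd after any change is gcd(6, new_value).
This can be at most 6.
Since 6 = old gcd 6, the gcd can only stay the same or decrease.

Answer: no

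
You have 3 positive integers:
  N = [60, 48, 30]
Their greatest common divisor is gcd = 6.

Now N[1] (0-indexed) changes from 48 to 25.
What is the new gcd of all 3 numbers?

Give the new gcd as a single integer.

Numbers: [60, 48, 30], gcd = 6
Change: index 1, 48 -> 25
gcd of the OTHER numbers (without index 1): gcd([60, 30]) = 30
New gcd = gcd(g_others, new_val) = gcd(30, 25) = 5

Answer: 5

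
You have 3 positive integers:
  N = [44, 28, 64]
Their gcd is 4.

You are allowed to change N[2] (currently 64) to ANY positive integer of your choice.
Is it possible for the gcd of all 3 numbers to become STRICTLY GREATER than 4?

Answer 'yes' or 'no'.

Current gcd = 4
gcd of all OTHER numbers (without N[2]=64): gcd([44, 28]) = 4
The new gcd after any change is gcd(4, new_value).
This can be at most 4.
Since 4 = old gcd 4, the gcd can only stay the same or decrease.

Answer: no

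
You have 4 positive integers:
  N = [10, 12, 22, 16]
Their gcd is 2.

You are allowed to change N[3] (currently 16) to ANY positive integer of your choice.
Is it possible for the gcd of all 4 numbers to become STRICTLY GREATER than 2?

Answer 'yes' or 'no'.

Answer: no

Derivation:
Current gcd = 2
gcd of all OTHER numbers (without N[3]=16): gcd([10, 12, 22]) = 2
The new gcd after any change is gcd(2, new_value).
This can be at most 2.
Since 2 = old gcd 2, the gcd can only stay the same or decrease.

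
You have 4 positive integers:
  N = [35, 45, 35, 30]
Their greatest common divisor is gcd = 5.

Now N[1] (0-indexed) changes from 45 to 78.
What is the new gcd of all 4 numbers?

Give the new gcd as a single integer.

Answer: 1

Derivation:
Numbers: [35, 45, 35, 30], gcd = 5
Change: index 1, 45 -> 78
gcd of the OTHER numbers (without index 1): gcd([35, 35, 30]) = 5
New gcd = gcd(g_others, new_val) = gcd(5, 78) = 1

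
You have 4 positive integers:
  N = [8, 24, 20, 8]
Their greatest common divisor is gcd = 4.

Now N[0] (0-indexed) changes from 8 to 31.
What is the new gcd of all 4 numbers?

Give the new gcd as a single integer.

Answer: 1

Derivation:
Numbers: [8, 24, 20, 8], gcd = 4
Change: index 0, 8 -> 31
gcd of the OTHER numbers (without index 0): gcd([24, 20, 8]) = 4
New gcd = gcd(g_others, new_val) = gcd(4, 31) = 1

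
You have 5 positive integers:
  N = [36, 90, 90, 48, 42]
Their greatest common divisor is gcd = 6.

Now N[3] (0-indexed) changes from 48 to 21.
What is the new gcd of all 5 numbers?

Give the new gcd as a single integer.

Numbers: [36, 90, 90, 48, 42], gcd = 6
Change: index 3, 48 -> 21
gcd of the OTHER numbers (without index 3): gcd([36, 90, 90, 42]) = 6
New gcd = gcd(g_others, new_val) = gcd(6, 21) = 3

Answer: 3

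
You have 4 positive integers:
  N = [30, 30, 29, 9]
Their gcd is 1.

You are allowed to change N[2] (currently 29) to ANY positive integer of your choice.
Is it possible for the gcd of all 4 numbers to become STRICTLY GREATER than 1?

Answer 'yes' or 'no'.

Current gcd = 1
gcd of all OTHER numbers (without N[2]=29): gcd([30, 30, 9]) = 3
The new gcd after any change is gcd(3, new_value).
This can be at most 3.
Since 3 > old gcd 1, the gcd CAN increase (e.g., set N[2] = 3).

Answer: yes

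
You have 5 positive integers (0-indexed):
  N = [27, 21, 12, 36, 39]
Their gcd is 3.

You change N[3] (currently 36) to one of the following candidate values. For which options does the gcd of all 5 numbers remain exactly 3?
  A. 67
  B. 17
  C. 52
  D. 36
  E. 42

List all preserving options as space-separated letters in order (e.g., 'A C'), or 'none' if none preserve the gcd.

Answer: D E

Derivation:
Old gcd = 3; gcd of others (without N[3]) = 3
New gcd for candidate v: gcd(3, v). Preserves old gcd iff gcd(3, v) = 3.
  Option A: v=67, gcd(3,67)=1 -> changes
  Option B: v=17, gcd(3,17)=1 -> changes
  Option C: v=52, gcd(3,52)=1 -> changes
  Option D: v=36, gcd(3,36)=3 -> preserves
  Option E: v=42, gcd(3,42)=3 -> preserves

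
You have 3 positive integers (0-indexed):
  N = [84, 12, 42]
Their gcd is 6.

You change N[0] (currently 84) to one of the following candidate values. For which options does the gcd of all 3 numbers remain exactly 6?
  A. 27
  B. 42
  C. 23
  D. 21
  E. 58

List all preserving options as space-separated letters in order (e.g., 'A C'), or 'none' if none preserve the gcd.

Old gcd = 6; gcd of others (without N[0]) = 6
New gcd for candidate v: gcd(6, v). Preserves old gcd iff gcd(6, v) = 6.
  Option A: v=27, gcd(6,27)=3 -> changes
  Option B: v=42, gcd(6,42)=6 -> preserves
  Option C: v=23, gcd(6,23)=1 -> changes
  Option D: v=21, gcd(6,21)=3 -> changes
  Option E: v=58, gcd(6,58)=2 -> changes

Answer: B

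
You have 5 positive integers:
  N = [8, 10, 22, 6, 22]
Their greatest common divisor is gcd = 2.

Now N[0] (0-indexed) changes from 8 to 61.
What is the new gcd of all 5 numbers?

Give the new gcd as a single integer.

Numbers: [8, 10, 22, 6, 22], gcd = 2
Change: index 0, 8 -> 61
gcd of the OTHER numbers (without index 0): gcd([10, 22, 6, 22]) = 2
New gcd = gcd(g_others, new_val) = gcd(2, 61) = 1

Answer: 1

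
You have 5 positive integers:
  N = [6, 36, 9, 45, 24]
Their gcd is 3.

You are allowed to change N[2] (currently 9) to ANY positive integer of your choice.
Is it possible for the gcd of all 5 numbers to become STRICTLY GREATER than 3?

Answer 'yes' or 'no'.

Current gcd = 3
gcd of all OTHER numbers (without N[2]=9): gcd([6, 36, 45, 24]) = 3
The new gcd after any change is gcd(3, new_value).
This can be at most 3.
Since 3 = old gcd 3, the gcd can only stay the same or decrease.

Answer: no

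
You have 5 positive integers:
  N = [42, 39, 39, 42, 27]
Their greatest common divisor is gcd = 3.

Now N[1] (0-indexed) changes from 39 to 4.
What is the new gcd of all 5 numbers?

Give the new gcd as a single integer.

Numbers: [42, 39, 39, 42, 27], gcd = 3
Change: index 1, 39 -> 4
gcd of the OTHER numbers (without index 1): gcd([42, 39, 42, 27]) = 3
New gcd = gcd(g_others, new_val) = gcd(3, 4) = 1

Answer: 1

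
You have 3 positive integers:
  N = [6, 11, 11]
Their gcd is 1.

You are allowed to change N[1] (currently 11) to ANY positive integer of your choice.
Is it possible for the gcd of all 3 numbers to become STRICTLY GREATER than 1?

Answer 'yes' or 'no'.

Answer: no

Derivation:
Current gcd = 1
gcd of all OTHER numbers (without N[1]=11): gcd([6, 11]) = 1
The new gcd after any change is gcd(1, new_value).
This can be at most 1.
Since 1 = old gcd 1, the gcd can only stay the same or decrease.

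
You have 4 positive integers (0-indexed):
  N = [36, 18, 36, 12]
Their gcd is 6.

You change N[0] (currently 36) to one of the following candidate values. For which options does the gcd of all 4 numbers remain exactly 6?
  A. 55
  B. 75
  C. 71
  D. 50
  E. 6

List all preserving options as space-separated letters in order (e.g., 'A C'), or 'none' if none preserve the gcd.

Answer: E

Derivation:
Old gcd = 6; gcd of others (without N[0]) = 6
New gcd for candidate v: gcd(6, v). Preserves old gcd iff gcd(6, v) = 6.
  Option A: v=55, gcd(6,55)=1 -> changes
  Option B: v=75, gcd(6,75)=3 -> changes
  Option C: v=71, gcd(6,71)=1 -> changes
  Option D: v=50, gcd(6,50)=2 -> changes
  Option E: v=6, gcd(6,6)=6 -> preserves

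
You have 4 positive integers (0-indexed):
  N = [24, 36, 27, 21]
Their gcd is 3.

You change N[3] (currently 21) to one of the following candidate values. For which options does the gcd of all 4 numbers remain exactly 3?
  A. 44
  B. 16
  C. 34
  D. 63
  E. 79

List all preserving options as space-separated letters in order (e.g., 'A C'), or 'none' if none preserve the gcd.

Old gcd = 3; gcd of others (without N[3]) = 3
New gcd for candidate v: gcd(3, v). Preserves old gcd iff gcd(3, v) = 3.
  Option A: v=44, gcd(3,44)=1 -> changes
  Option B: v=16, gcd(3,16)=1 -> changes
  Option C: v=34, gcd(3,34)=1 -> changes
  Option D: v=63, gcd(3,63)=3 -> preserves
  Option E: v=79, gcd(3,79)=1 -> changes

Answer: D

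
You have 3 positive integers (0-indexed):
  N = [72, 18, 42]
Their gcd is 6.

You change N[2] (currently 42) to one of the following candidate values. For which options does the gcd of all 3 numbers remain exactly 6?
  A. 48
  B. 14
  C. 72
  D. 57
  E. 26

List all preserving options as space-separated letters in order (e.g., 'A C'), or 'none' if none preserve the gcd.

Answer: A

Derivation:
Old gcd = 6; gcd of others (without N[2]) = 18
New gcd for candidate v: gcd(18, v). Preserves old gcd iff gcd(18, v) = 6.
  Option A: v=48, gcd(18,48)=6 -> preserves
  Option B: v=14, gcd(18,14)=2 -> changes
  Option C: v=72, gcd(18,72)=18 -> changes
  Option D: v=57, gcd(18,57)=3 -> changes
  Option E: v=26, gcd(18,26)=2 -> changes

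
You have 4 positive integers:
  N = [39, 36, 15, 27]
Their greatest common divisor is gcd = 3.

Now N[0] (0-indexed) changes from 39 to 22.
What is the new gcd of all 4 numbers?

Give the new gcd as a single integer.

Answer: 1

Derivation:
Numbers: [39, 36, 15, 27], gcd = 3
Change: index 0, 39 -> 22
gcd of the OTHER numbers (without index 0): gcd([36, 15, 27]) = 3
New gcd = gcd(g_others, new_val) = gcd(3, 22) = 1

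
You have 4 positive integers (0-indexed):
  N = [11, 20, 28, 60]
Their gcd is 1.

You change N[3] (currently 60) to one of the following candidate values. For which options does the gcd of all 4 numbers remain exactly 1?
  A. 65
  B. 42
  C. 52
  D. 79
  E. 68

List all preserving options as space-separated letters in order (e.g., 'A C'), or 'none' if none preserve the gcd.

Old gcd = 1; gcd of others (without N[3]) = 1
New gcd for candidate v: gcd(1, v). Preserves old gcd iff gcd(1, v) = 1.
  Option A: v=65, gcd(1,65)=1 -> preserves
  Option B: v=42, gcd(1,42)=1 -> preserves
  Option C: v=52, gcd(1,52)=1 -> preserves
  Option D: v=79, gcd(1,79)=1 -> preserves
  Option E: v=68, gcd(1,68)=1 -> preserves

Answer: A B C D E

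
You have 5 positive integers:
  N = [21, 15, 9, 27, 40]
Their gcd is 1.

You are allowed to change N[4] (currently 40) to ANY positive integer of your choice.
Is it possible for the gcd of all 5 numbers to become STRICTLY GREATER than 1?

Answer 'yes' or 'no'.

Current gcd = 1
gcd of all OTHER numbers (without N[4]=40): gcd([21, 15, 9, 27]) = 3
The new gcd after any change is gcd(3, new_value).
This can be at most 3.
Since 3 > old gcd 1, the gcd CAN increase (e.g., set N[4] = 3).

Answer: yes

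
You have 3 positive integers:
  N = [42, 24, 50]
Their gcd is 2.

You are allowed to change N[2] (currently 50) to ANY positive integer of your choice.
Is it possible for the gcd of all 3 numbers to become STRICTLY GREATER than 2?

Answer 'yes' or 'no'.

Answer: yes

Derivation:
Current gcd = 2
gcd of all OTHER numbers (without N[2]=50): gcd([42, 24]) = 6
The new gcd after any change is gcd(6, new_value).
This can be at most 6.
Since 6 > old gcd 2, the gcd CAN increase (e.g., set N[2] = 6).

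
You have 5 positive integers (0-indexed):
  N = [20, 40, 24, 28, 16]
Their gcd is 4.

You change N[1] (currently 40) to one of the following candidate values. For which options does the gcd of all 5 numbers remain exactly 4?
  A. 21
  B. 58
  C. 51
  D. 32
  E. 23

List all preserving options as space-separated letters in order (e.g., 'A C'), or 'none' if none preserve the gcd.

Old gcd = 4; gcd of others (without N[1]) = 4
New gcd for candidate v: gcd(4, v). Preserves old gcd iff gcd(4, v) = 4.
  Option A: v=21, gcd(4,21)=1 -> changes
  Option B: v=58, gcd(4,58)=2 -> changes
  Option C: v=51, gcd(4,51)=1 -> changes
  Option D: v=32, gcd(4,32)=4 -> preserves
  Option E: v=23, gcd(4,23)=1 -> changes

Answer: D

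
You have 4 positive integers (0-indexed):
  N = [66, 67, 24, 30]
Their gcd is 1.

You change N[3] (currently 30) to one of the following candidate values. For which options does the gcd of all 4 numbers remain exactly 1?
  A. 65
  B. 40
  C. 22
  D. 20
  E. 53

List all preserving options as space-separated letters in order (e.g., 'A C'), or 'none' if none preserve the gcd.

Old gcd = 1; gcd of others (without N[3]) = 1
New gcd for candidate v: gcd(1, v). Preserves old gcd iff gcd(1, v) = 1.
  Option A: v=65, gcd(1,65)=1 -> preserves
  Option B: v=40, gcd(1,40)=1 -> preserves
  Option C: v=22, gcd(1,22)=1 -> preserves
  Option D: v=20, gcd(1,20)=1 -> preserves
  Option E: v=53, gcd(1,53)=1 -> preserves

Answer: A B C D E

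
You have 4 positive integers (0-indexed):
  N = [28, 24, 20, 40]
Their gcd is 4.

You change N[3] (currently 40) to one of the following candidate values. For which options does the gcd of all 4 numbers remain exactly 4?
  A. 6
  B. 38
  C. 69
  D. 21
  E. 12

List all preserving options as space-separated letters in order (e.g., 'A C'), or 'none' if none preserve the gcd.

Old gcd = 4; gcd of others (without N[3]) = 4
New gcd for candidate v: gcd(4, v). Preserves old gcd iff gcd(4, v) = 4.
  Option A: v=6, gcd(4,6)=2 -> changes
  Option B: v=38, gcd(4,38)=2 -> changes
  Option C: v=69, gcd(4,69)=1 -> changes
  Option D: v=21, gcd(4,21)=1 -> changes
  Option E: v=12, gcd(4,12)=4 -> preserves

Answer: E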